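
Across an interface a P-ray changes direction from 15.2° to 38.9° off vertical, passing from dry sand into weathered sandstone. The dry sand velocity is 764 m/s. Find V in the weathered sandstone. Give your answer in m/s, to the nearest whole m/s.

Snell's law: sin 15.2°/V₁ = sin 38.9°/V₂.
V₂ = V₁·sin 38.9°/sin 15.2° = 764 × 2.3951 = 1829.84 m/s.

1830 m/s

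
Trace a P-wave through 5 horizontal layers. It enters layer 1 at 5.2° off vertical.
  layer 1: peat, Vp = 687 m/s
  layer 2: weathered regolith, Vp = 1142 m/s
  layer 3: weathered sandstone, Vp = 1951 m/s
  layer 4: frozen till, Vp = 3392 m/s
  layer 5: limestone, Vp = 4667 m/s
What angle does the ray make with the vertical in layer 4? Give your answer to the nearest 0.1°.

26.6°

Ray parameter p = sin 5.2° / 687 = 1.3193e-04 s/m.
sin θ_4 = p·V_4 = 1.3193e-04 × 3392 = 0.4475.
θ_4 = arcsin 0.4475 = 26.58°.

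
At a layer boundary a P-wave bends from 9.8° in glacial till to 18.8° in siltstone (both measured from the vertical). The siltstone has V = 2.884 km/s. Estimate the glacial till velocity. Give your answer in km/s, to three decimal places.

sin 9.8° = 0.1702; sin 18.8° = 0.3223.
V₁ = V₂·(sin θ₁/sin θ₂) = 2.884·(0.1702/0.3223) = 1.523 km/s.

1.523 km/s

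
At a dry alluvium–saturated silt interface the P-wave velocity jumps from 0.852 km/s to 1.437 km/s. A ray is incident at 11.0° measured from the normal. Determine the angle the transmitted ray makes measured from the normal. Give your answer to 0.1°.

18.8°

Snell's law: sin θ₂ = (V₂/V₁)·sin θ₁ = (1.437/0.852)·sin 11.0° = 0.3218.
θ₂ = sin⁻¹(0.3218) = 18.77° (from vertical).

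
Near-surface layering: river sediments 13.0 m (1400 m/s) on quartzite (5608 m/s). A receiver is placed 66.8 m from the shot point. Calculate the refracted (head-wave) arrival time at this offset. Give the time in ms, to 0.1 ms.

29.9 ms

t = x/V₂ + 2h·√(V₂²−V₁²)/(V₁V₂).
√(V₂²−V₁²) = √(5608²−1400²) = 5430.4 m/s; delay term = 2·13.0·5430.4/(1400·5608) = 0.01798 s.
t = 66.8/5608 + 0.01798 = 0.02989 s.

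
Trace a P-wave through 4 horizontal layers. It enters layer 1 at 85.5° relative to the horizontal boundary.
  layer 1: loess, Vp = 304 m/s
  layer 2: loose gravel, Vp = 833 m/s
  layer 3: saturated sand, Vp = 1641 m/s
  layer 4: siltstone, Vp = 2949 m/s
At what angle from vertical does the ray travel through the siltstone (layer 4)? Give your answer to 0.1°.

49.6°

From the normal: θ₁ = 90° − 85.5° = 4.5°.
Ray parameter p = sin 4.5° / 304 = 2.5809e-04 s/m.
sin θ_4 = p·V_4 = 2.5809e-04 × 2949 = 0.7611.
θ_4 = arcsin 0.7611 = 49.56°.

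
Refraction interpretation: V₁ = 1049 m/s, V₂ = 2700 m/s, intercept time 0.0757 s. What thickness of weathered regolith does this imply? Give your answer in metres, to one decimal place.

h = tᵢ·V₁·V₂ / (2·√(V₂²−V₁²)).
√(V₂²−V₁²) = √(2700² − 1049²) = 2487.9 m/s.
h = 0.0757 s × 1049 × 2700 / (2 × 2487.9) = 43.09 m.

43.1 m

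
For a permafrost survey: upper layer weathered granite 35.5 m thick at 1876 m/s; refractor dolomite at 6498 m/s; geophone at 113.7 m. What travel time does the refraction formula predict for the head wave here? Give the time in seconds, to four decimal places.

0.0537 s

θ_c = arcsin(V₁/V₂) = arcsin(1876/6498) = 16.78°, cos θ_c = 0.9574.
Intercept time tᵢ = 2h cos θ_c / V₁ = 2·35.5·0.9574/1876 = 0.03623 s.
t = x/V₂ + tᵢ = 113.7/6498 + 0.03623 = 0.05373 s.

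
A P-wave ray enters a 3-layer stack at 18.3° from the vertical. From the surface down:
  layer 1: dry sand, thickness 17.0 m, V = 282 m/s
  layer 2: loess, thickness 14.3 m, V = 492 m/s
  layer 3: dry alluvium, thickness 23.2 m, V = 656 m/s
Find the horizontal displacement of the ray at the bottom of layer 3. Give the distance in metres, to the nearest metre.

Ray parameter p = sin 18.3° / 282 m/s = 1.1134e-03 s/m.
Layer 1: θ = 18.30°; offset = 17.0·tan 18.30° = 5.622 m.
Layer 2: sin θ = p·492 = 0.5478 → θ = 33.22°; offset = 14.3·tan 33.22° = 9.364 m.
Layer 3: sin θ = p·656 = 0.7304 → θ = 46.92°; offset = 23.2·tan 46.92° = 24.811 m.
Σ offsets = 39.797 m.

40 m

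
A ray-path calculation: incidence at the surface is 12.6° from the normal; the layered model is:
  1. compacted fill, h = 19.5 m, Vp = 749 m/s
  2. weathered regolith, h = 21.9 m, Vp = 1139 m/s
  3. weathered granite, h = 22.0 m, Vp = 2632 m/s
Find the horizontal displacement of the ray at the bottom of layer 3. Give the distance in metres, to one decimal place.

Apply Snell's law at each interface; in layer i the horizontal offset is hᵢ·tan θᵢ.
Layer 1: θ = 12.60°; offset = 19.5·tan 12.60° = 4.359 m.
Layer 2: sin θ = 1139·sin 12.6°/749 = 0.3317, θ = 19.37°; offset = 21.9·tan 19.37° = 7.701 m.
Layer 3: sin θ = 2632·sin 12.6°/749 = 0.7666, θ = 50.05°; offset = 22.0·tan 50.05° = 26.261 m.
Summing the layer offsets gives 38.321 m.

38.3 m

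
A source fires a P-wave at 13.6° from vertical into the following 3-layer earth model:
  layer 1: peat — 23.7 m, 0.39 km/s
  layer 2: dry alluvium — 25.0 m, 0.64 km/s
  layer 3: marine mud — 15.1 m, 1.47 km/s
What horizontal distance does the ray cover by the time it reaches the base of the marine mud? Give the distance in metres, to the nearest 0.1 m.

Ray parameter p = sin 13.6° / 0.39 km/s = 6.0293e-01 s/km.
Layer 1: θ = 13.60°; offset = 23.7·tan 13.60° = 5.734 m.
Layer 2: sin θ = p·0.64 = 0.3859 → θ = 22.70°; offset = 25.0·tan 22.70° = 10.457 m.
Layer 3: sin θ = p·1.47 = 0.8863 → θ = 62.41°; offset = 15.1·tan 62.41° = 28.899 m.
Total horizontal offset = 45.089 m.

45.1 m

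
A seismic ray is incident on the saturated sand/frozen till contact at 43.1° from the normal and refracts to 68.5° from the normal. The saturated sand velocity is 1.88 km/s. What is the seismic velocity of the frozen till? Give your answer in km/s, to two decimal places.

Snell's law: sin 43.1°/V₁ = sin 68.5°/V₂.
V₂ = V₁·sin 68.5°/sin 43.1° = 1.88 × 1.3617 = 2.56 km/s.

2.56 km/s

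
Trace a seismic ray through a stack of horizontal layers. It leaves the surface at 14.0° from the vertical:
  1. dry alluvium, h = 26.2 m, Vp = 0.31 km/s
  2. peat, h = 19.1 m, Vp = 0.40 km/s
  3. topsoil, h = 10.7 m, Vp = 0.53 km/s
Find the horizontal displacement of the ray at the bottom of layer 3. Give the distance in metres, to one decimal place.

Ray parameter p = sin 14.0° / 0.31 km/s = 7.8039e-01 s/km.
Layer 1: θ = 14.00°; offset = 26.2·tan 14.00° = 6.532 m.
Layer 2: sin θ = p·0.40 = 0.3122 → θ = 18.19°; offset = 19.1·tan 18.19° = 6.276 m.
Layer 3: sin θ = p·0.53 = 0.4136 → θ = 24.43°; offset = 10.7·tan 24.43° = 4.861 m.
Summing the layer offsets gives 17.669 m.

17.7 m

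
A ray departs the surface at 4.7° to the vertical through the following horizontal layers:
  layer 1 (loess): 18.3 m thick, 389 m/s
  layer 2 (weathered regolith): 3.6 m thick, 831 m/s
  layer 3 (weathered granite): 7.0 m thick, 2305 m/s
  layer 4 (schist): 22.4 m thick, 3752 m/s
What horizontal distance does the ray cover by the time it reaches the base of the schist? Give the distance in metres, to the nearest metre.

Apply Snell's law at each interface; in layer i the horizontal offset is hᵢ·tan θᵢ.
Layer 1: θ = 4.70°; offset = 18.3·tan 4.70° = 1.505 m.
Layer 2: sin θ = 831·sin 4.7°/389 = 0.1750, θ = 10.08°; offset = 3.6·tan 10.08° = 0.640 m.
Layer 3: sin θ = 2305·sin 4.7°/389 = 0.4855, θ = 29.05°; offset = 7.0·tan 29.05° = 3.888 m.
Layer 4: sin θ = 3752·sin 4.7°/389 = 0.7903, θ = 52.22°; offset = 22.4·tan 52.22° = 28.894 m.
Total horizontal offset = 34.926 m.

35 m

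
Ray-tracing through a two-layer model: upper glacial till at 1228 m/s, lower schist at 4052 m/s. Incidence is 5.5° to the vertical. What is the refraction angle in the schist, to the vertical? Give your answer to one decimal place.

sin θ₁/V₁ = sin θ₂/V₂ ⇒ sin θ₂ = 4052·sin 5.5°/1228 = 4052·0.0958/1228 = 0.3163.
θ₂ = arcsin 0.3163 = 18.44° from the normal.

18.4°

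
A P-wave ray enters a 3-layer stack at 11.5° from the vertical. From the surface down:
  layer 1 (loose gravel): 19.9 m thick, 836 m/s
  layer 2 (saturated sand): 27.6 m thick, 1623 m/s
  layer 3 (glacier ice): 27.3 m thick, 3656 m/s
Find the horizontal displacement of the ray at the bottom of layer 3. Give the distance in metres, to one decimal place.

Ray parameter p = sin 11.5° / 836 m/s = 2.3848e-04 s/m.
Layer 1: θ = 11.50°; offset = 19.9·tan 11.50° = 4.049 m.
Layer 2: sin θ = p·1623 = 0.3871 → θ = 22.77°; offset = 27.6·tan 22.77° = 11.586 m.
Layer 3: sin θ = p·3656 = 0.8719 → θ = 60.68°; offset = 27.3·tan 60.68° = 48.603 m.
Total horizontal offset = 64.238 m.

64.2 m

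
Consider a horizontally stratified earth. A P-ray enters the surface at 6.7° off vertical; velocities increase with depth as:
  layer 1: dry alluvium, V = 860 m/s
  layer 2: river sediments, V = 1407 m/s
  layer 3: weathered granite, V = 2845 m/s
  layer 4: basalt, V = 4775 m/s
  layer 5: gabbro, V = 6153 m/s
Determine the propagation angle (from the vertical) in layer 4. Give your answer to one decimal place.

Snell's law across each interface conserves sin θ / V, so sin θ_4 = V_4·sin θ₁/V₁.
sin θ_4 = 4775 × sin 6.7° / 860 = 0.6478.
θ_4 = arcsin 0.6478 = 40.38°.

40.4°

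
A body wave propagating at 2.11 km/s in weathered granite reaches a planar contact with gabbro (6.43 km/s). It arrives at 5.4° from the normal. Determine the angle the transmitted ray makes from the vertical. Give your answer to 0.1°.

16.7°

Snell's law: sin θ₂ = (V₂/V₁)·sin θ₁ = (6.43/2.11)·sin 5.4° = 0.2868.
θ₂ = sin⁻¹(0.2868) = 16.67° (from vertical).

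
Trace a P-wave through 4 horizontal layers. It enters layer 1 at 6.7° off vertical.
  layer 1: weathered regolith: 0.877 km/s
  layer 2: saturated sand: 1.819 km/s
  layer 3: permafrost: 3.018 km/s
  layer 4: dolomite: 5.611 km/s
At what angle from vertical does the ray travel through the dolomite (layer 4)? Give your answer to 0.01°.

Snell's law across each interface conserves sin θ / V, so sin θ_4 = V_4·sin θ₁/V₁.
sin θ_4 = 5.611 × sin 6.7° / 0.877 = 0.7465.
θ_4 = arcsin 0.7465 = 48.28°.

48.28°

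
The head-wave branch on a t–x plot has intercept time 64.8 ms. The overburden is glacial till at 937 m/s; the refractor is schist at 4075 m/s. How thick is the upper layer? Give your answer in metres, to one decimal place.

θ_c = arcsin(937/4075) = 13.29°; cos θ_c = 0.9732.
tᵢ = 2h cos θ_c/V₁ ⇒ h = tᵢ·V₁/(2 cos θ_c) = 0.0648·937/(2·0.9732) = 31.19 m.

31.2 m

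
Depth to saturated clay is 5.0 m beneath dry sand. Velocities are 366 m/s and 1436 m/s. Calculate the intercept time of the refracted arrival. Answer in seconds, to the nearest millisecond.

θ_c = arcsin(V₁/V₂) = arcsin(366/1436) = 14.77°; cos θ_c = 0.9670.
tᵢ = 2h·cos θ_c / V₁ = 2·5.0·0.9670 / 366 = 0.02642 s.

0.026 s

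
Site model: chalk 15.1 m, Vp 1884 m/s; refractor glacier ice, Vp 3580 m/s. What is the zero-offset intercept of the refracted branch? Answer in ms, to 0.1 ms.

tᵢ = 2h·√(V₂²−V₁²)/(V₁V₂).
√(V₂²−V₁²) = √(3580²−1884²) = 3044.2 m/s.
tᵢ = 2·15.1·3044.2/(1884·3580) = 0.01363 s.

13.6 ms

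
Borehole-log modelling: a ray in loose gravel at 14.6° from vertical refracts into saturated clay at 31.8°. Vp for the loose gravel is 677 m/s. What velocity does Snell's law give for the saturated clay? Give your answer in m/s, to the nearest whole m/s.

Snell's law: sin 14.6°/V₁ = sin 31.8°/V₂.
V₂ = V₁·sin 31.8°/sin 14.6° = 677 × 2.0905 = 1415.28 m/s.

1415 m/s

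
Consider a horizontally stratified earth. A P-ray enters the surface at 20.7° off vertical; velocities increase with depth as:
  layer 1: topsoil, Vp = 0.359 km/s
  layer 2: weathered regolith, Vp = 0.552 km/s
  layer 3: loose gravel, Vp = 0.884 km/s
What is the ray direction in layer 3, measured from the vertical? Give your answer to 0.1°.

Ray parameter p = sin 20.7° / 0.359 = 9.8461e-01 s/km.
sin θ_3 = p·V_3 = 9.8461e-01 × 0.884 = 0.8704.
θ_3 = arcsin 0.8704 = 60.50°.

60.5°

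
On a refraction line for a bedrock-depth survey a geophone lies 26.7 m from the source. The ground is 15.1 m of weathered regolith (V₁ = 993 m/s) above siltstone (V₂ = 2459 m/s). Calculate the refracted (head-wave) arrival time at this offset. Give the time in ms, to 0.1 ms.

t = x/V₂ + 2h·√(V₂²−V₁²)/(V₁V₂).
√(V₂²−V₁²) = √(2459²−993²) = 2249.6 m/s; delay term = 2·15.1·2249.6/(993·2459) = 0.02782 s.
t = 26.7/2459 + 0.02782 = 0.03868 s.

38.7 ms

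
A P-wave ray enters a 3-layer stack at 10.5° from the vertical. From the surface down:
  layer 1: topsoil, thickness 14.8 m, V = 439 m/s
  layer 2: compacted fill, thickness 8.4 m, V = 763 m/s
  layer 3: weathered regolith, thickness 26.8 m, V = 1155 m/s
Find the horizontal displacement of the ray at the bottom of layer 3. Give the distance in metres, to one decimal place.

Apply Snell's law at each interface; in layer i the horizontal offset is hᵢ·tan θᵢ.
Layer 1: θ = 10.50°; offset = 14.8·tan 10.50° = 2.743 m.
Layer 2: sin θ = 763·sin 10.5°/439 = 0.3167, θ = 18.47°; offset = 8.4·tan 18.47° = 2.805 m.
Layer 3: sin θ = 1155·sin 10.5°/439 = 0.4795, θ = 28.65°; offset = 26.8·tan 28.65° = 14.642 m.
Summing the layer offsets gives 20.190 m.

20.2 m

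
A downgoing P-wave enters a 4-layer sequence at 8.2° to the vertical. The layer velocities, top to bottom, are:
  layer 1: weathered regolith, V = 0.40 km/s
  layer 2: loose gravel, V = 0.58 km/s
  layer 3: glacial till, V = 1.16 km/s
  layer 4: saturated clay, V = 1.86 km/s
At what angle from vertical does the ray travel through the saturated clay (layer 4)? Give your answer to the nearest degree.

Ray parameter p = sin 8.2° / 0.40 = 3.5657e-01 s/km.
sin θ_4 = p·V_4 = 3.5657e-01 × 1.86 = 0.6632.
θ_4 = 41.55° from the vertical.

42°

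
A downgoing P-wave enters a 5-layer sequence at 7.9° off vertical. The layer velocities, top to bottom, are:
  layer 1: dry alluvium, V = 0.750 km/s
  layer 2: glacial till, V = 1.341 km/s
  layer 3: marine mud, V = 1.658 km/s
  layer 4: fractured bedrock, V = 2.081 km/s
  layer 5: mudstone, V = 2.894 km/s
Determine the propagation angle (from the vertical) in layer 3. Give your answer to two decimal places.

17.69°

Snell's law across each interface conserves sin θ / V, so sin θ_3 = V_3·sin θ₁/V₁.
sin θ_3 = 1.658 × sin 7.9° / 0.750 = 0.3038.
θ_3 = 17.69° from the vertical.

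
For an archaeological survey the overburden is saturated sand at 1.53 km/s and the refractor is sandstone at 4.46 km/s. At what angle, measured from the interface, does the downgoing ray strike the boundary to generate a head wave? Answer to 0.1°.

Critical incidence: sin θ_c = V₁/V₂ = 1.53/4.46 = 0.3430.
θ_c = arcsin 0.3430 = 20.06°.
Measured from the interface: 90° − 20.06° = 69.94°.

69.9°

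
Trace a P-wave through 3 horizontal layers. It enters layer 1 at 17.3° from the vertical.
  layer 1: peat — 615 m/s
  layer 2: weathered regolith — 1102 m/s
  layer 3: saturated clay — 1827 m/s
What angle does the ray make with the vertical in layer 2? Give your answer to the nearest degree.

Snell's law across each interface conserves sin θ / V, so sin θ_2 = V_2·sin θ₁/V₁.
sin θ_2 = 1102 × sin 17.3° / 615 = 0.5329.
θ_2 = arcsin 0.5329 = 32.20°.

32°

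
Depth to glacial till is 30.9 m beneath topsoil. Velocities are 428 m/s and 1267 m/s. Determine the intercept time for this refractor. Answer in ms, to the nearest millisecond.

136 ms

tᵢ = 2h·√(V₂²−V₁²)/(V₁V₂).
√(V₂²−V₁²) = √(1267²−428²) = 1192.5 m/s.
tᵢ = 2·30.9·1192.5/(428·1267) = 0.13590 s.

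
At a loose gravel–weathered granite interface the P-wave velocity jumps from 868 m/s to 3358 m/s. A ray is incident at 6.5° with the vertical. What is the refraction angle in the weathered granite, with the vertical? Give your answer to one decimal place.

26.0°

sin θ₁/V₁ = sin θ₂/V₂ ⇒ sin θ₂ = 3358·sin 6.5°/868 = 3358·0.1132/868 = 0.4379.
θ₂ = sin⁻¹(0.4379) = 25.97° (from vertical).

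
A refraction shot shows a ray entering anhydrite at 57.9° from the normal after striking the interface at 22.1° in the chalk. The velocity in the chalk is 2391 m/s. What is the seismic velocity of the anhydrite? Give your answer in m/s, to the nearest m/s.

5384 m/s

Snell's law: sin 22.1°/V₁ = sin 57.9°/V₂.
V₂ = V₁·sin 57.9°/sin 22.1° = 2391 × 2.2516 = 5383.67 m/s.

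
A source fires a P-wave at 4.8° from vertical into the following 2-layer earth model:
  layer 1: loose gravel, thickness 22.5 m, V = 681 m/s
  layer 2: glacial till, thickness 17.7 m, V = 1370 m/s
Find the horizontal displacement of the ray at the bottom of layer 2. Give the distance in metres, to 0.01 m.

4.91 m

Apply Snell's law at each interface; in layer i the horizontal offset is hᵢ·tan θᵢ.
Layer 1: θ = 4.80°; offset = 22.5·tan 4.80° = 1.8894 m.
Layer 2: sin θ = 1370·sin 4.8°/681 = 0.1683, θ = 9.69°; offset = 17.7·tan 9.69° = 3.0227 m.
Total horizontal offset = 4.9121 m.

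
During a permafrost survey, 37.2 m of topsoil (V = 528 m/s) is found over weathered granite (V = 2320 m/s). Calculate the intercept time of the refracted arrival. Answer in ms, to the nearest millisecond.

tᵢ = 2h·√(V₂²−V₁²)/(V₁V₂).
√(V₂²−V₁²) = √(2320²−528²) = 2259.1 m/s.
tᵢ = 2·37.2·2259.1/(528·2320) = 0.13721 s.

137 ms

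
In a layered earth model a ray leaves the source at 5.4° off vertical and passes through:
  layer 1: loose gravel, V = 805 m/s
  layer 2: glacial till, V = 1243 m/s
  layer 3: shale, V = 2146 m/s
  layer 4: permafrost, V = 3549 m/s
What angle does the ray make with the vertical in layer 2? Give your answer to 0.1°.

Ray parameter p = sin 5.4° / 805 = 1.1690e-04 s/m.
sin θ_2 = p·V_2 = 1.1690e-04 × 1243 = 0.1453.
θ_2 = arcsin 0.1453 = 8.36°.

8.4°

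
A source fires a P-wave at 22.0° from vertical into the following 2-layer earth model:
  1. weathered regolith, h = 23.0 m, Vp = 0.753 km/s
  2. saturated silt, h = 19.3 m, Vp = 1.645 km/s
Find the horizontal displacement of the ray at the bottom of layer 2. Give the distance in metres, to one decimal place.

Apply Snell's law at each interface; in layer i the horizontal offset is hᵢ·tan θᵢ.
Layer 1: θ = 22.00°; offset = 23.0·tan 22.00° = 9.293 m.
Layer 2: sin θ = 1.645·sin 22.0°/0.753 = 0.8184, θ = 54.92°; offset = 19.3·tan 54.92° = 27.483 m.
Σ offsets = 36.775 m.

36.8 m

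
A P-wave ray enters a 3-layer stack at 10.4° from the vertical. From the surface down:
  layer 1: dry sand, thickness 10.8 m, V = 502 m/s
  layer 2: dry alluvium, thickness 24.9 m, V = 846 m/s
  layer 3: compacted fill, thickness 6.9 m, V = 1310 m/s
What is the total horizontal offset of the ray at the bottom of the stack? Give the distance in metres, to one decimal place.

13.6 m

Ray parameter p = sin 10.4° / 502 m/s = 3.5960e-04 s/m.
Layer 1: θ = 10.40°; offset = 10.8·tan 10.40° = 1.982 m.
Layer 2: sin θ = p·846 = 0.3042 → θ = 17.71°; offset = 24.9·tan 17.71° = 7.952 m.
Layer 3: sin θ = p·1310 = 0.4711 → θ = 28.10°; offset = 6.9·tan 28.10° = 3.685 m.
Σ offsets = 13.619 m.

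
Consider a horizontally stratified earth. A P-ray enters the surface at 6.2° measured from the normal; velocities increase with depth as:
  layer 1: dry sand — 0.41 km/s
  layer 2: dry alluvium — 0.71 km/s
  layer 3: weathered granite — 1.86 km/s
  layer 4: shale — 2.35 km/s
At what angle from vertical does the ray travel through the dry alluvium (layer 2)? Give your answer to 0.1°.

10.8°

Snell's law across each interface conserves sin θ / V, so sin θ_2 = V_2·sin θ₁/V₁.
sin θ_2 = 0.71 × sin 6.2° / 0.41 = 0.1870.
θ_2 = 10.78° from the vertical.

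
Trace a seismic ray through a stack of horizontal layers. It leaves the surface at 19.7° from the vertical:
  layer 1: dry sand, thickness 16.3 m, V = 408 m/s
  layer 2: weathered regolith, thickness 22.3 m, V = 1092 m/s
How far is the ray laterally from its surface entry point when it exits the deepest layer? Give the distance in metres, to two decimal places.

Ray parameter p = sin 19.7° / 408 m/s = 8.2621e-04 s/m.
Layer 1: θ = 19.70°; offset = 16.3·tan 19.70° = 5.8362 m.
Layer 2: sin θ = p·1092 = 0.9022 → θ = 64.45°; offset = 22.3·tan 64.45° = 46.6526 m.
Total horizontal offset = 52.4889 m.

52.49 m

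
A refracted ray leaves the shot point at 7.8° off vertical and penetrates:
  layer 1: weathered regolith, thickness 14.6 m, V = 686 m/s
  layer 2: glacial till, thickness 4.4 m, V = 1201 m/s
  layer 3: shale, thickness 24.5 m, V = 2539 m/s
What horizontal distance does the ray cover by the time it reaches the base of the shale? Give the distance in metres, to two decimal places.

17.31 m

Ray parameter p = sin 7.8° / 686 m/s = 1.9784e-04 s/m.
Layer 1: θ = 7.80°; offset = 14.6·tan 7.80° = 2.0000 m.
Layer 2: sin θ = p·1201 = 0.2376 → θ = 13.75°; offset = 4.4·tan 13.75° = 1.0763 m.
Layer 3: sin θ = p·2539 = 0.5023 → θ = 30.15°; offset = 24.5·tan 30.15° = 14.2323 m.
Σ offsets = 17.3085 m.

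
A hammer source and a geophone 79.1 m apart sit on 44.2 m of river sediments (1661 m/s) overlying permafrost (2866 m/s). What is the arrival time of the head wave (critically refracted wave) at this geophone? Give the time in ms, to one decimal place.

t = x/V₂ + 2h·√(V₂²−V₁²)/(V₁V₂).
√(V₂²−V₁²) = √(2866²−1661²) = 2335.6 m/s; delay term = 2·44.2·2335.6/(1661·2866) = 0.04337 s.
t = 79.1/2866 + 0.04337 = 0.07097 s.

71.0 ms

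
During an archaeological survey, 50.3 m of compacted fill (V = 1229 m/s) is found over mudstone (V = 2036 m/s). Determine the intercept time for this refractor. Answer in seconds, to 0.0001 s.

0.0653 s

θ_c = arcsin(V₁/V₂) = arcsin(1229/2036) = 37.13°; cos θ_c = 0.7973.
tᵢ = 2h·cos θ_c / V₁ = 2·50.3·0.7973 / 1229 = 0.06526 s.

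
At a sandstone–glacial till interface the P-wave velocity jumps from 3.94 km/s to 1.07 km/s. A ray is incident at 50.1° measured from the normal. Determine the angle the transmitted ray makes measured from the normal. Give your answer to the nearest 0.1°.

Snell's law: sin θ₂ = (V₂/V₁)·sin θ₁ = (1.07/3.94)·sin 50.1° = 0.2083.
θ₂ = sin⁻¹(0.2083) = 12.03° (from vertical).

12.0°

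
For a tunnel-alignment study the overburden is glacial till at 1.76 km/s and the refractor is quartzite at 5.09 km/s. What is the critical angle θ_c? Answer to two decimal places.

20.23°

At critical incidence the refracted ray runs along the interface (θ₂ = 90°), so sin θ_c = V₁/V₂.
θ_c = arcsin(1.76/5.09) = arcsin 0.3458 = 20.23°.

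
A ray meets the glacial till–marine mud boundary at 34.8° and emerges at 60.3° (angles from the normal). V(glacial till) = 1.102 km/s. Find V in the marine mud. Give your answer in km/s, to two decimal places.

sin 34.8° = 0.5707; sin 60.3° = 0.8686.
V₂ = V₁·(sin θ₂/sin θ₁) = 1.102·(0.8686/0.5707) = 1.68 km/s.

1.68 km/s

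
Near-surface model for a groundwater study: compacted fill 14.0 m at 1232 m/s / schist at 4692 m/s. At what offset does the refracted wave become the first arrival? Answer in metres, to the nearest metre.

θ_c = arcsin(1232/4692) = 15.22°, so cos θ_c = 0.9649 and tᵢ = 2h cos θ_c/V₁ = 0.0219 s.
At crossover x/V₁ = x/V₂ + tᵢ ⇒ x = tᵢ/(1/V₁ − 1/V₂) = 0.02193/(8.1169e-04 − 2.1313e-04) = 36.64 m.

37 m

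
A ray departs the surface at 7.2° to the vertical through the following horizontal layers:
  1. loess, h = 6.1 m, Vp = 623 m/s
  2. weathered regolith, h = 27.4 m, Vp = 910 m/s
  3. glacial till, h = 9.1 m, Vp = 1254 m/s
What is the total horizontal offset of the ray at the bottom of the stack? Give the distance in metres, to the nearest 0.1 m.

8.2 m

p = sin θ₁/V₁ = sin 7.2°/623 = 2.0118e-04 s/m is conserved through the stack.
Layer 1: θ = 7.20°; offset = 6.1·tan 7.20° = 0.771 m.
Layer 2: sin θ = p·910 = 0.1831 → θ = 10.55°; offset = 27.4·tan 10.55° = 5.102 m.
Layer 3: sin θ = p·1254 = 0.2523 → θ = 14.61°; offset = 9.1·tan 14.61° = 2.372 m.
Σ offsets = 8.245 m.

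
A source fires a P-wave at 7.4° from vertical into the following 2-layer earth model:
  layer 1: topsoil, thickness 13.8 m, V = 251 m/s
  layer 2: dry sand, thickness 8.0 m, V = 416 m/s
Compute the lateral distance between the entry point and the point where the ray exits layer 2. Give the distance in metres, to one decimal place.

3.5 m

Ray parameter p = sin 7.4° / 251 m/s = 5.1313e-04 s/m.
Layer 1: θ = 7.40°; offset = 13.8·tan 7.40° = 1.792 m.
Layer 2: sin θ = p·416 = 0.2135 → θ = 12.33°; offset = 8.0·tan 12.33° = 1.748 m.
Summing the layer offsets gives 3.540 m.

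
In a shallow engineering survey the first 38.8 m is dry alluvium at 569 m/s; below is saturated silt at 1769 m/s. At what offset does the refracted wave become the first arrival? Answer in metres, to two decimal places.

108.32 m

x_cross = 2h·√((V₂+V₁)/(V₂−V₁)).
(V₂+V₁)/(V₂−V₁) = (1769+569)/(1769−569) = 1.9483; √ = 1.3958.
x_cross = 2·38.8·1.3958 = 108.32 m.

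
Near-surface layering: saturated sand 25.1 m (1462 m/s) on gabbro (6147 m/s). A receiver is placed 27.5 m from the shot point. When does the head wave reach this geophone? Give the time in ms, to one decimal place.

θ_c = arcsin(V₁/V₂) = arcsin(1462/6147) = 13.76°, cos θ_c = 0.9713.
Intercept time tᵢ = 2h cos θ_c / V₁ = 2·25.1·0.9713/1462 = 0.03335 s.
t = x/V₂ + tᵢ = 27.5/6147 + 0.03335 = 0.03782 s.

37.8 ms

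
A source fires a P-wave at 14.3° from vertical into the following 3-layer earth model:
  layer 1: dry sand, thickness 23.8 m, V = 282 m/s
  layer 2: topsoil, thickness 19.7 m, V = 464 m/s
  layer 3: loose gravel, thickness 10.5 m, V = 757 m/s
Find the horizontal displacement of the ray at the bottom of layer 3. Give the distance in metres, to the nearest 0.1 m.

24.1 m

p = sin θ₁/V₁ = sin 14.3°/282 = 8.7588e-04 s/m is conserved through the stack.
Layer 1: θ = 14.30°; offset = 23.8·tan 14.30° = 6.067 m.
Layer 2: sin θ = p·464 = 0.4064 → θ = 23.98°; offset = 19.7·tan 23.98° = 8.763 m.
Layer 3: sin θ = p·757 = 0.6630 → θ = 41.53°; offset = 10.5·tan 41.53° = 9.300 m.
Σ offsets = 24.129 m.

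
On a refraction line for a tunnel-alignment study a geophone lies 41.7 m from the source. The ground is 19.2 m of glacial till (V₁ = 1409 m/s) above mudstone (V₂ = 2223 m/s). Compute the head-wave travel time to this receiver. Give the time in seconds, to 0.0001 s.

t = x/V₂ + 2h·√(V₂²−V₁²)/(V₁V₂).
√(V₂²−V₁²) = √(2223²−1409²) = 1719.4 m/s; delay term = 2·19.2·1719.4/(1409·2223) = 0.02108 s.
t = 41.7/2223 + 0.02108 = 0.03984 s.

0.0398 s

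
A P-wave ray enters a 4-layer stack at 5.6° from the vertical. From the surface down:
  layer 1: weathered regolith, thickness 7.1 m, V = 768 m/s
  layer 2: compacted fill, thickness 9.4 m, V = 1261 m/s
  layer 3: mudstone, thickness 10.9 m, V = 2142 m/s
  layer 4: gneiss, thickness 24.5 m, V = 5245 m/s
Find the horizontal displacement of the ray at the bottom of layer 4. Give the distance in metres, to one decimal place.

27.2 m

Apply Snell's law at each interface; in layer i the horizontal offset is hᵢ·tan θᵢ.
Layer 1: θ = 5.60°; offset = 7.1·tan 5.60° = 0.696 m.
Layer 2: sin θ = 1261·sin 5.6°/768 = 0.1602, θ = 9.22°; offset = 9.4·tan 9.22° = 1.526 m.
Layer 3: sin θ = 2142·sin 5.6°/768 = 0.2722, θ = 15.79°; offset = 10.9·tan 15.79° = 3.083 m.
Layer 4: sin θ = 5245·sin 5.6°/768 = 0.6664, θ = 41.79°; offset = 24.5·tan 41.79° = 21.900 m.
Σ offsets = 27.205 m.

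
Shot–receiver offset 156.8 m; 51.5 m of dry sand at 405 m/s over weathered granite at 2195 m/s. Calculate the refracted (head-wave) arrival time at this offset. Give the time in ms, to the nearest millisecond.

321 ms

θ_c = arcsin(V₁/V₂) = arcsin(405/2195) = 10.63°, cos θ_c = 0.9828.
Intercept time tᵢ = 2h cos θ_c / V₁ = 2·51.5·0.9828/405 = 0.24995 s.
t = x/V₂ + tᵢ = 156.8/2195 + 0.24995 = 0.32139 s.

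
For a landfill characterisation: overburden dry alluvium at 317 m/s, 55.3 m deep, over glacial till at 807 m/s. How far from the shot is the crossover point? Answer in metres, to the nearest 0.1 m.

167.5 m

θ_c = arcsin(317/807) = 23.13°, so cos θ_c = 0.9196 and tᵢ = 2h cos θ_c/V₁ = 0.3209 s.
At crossover x/V₁ = x/V₂ + tᵢ ⇒ x = tᵢ/(1/V₁ − 1/V₂) = 0.32085/(3.1546e-03 − 1.2392e-03) = 167.51 m.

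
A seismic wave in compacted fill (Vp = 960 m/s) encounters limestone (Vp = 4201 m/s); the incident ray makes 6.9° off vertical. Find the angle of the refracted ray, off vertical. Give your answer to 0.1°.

sin θ₁/V₁ = sin θ₂/V₂ ⇒ sin θ₂ = 4201·sin 6.9°/960 = 4201·0.1201/960 = 0.5257.
θ₂ = sin⁻¹(0.5257) = 31.72° (from vertical).

31.7°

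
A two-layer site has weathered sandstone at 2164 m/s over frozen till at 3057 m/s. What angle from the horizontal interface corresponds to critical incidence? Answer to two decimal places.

44.94°

Critical incidence: sin θ_c = V₁/V₂ = 2164/3057 = 0.7079.
θ_c = arcsin 0.7079 = 45.06°.
Measured from the interface: 90° − 45.06° = 44.94°.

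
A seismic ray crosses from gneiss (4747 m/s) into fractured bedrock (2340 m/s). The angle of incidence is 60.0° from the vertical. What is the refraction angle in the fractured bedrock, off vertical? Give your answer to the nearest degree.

25°

sin θ₁/V₁ = sin θ₂/V₂ ⇒ sin θ₂ = 2340·sin 60.0°/4747 = 2340·0.8660/4747 = 0.4269.
θ₂ = sin⁻¹(0.4269) = 25.27° (from vertical).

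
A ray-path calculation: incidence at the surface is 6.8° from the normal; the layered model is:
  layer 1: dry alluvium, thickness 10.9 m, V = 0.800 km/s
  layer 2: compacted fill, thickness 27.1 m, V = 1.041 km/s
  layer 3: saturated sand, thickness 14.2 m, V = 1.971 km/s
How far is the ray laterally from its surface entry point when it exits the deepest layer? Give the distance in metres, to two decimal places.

9.86 m

Ray parameter p = sin 6.8° / 0.800 km/s = 1.4800e-01 s/km.
Layer 1: θ = 6.80°; offset = 10.9·tan 6.80° = 1.2997 m.
Layer 2: sin θ = p·1.041 = 0.1541 → θ = 8.86°; offset = 27.1·tan 8.86° = 4.2258 m.
Layer 3: sin θ = p·1.971 = 0.2917 → θ = 16.96°; offset = 14.2·tan 16.96° = 4.3308 m.
Summing the layer offsets gives 9.8563 m.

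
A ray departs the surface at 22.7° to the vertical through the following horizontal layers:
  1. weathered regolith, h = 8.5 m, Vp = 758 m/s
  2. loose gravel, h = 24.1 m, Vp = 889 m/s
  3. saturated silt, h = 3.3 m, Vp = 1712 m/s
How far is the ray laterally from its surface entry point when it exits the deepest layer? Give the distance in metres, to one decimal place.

21.7 m

Ray parameter p = sin 22.7° / 758 m/s = 5.0911e-04 s/m.
Layer 1: θ = 22.70°; offset = 8.5·tan 22.70° = 3.556 m.
Layer 2: sin θ = p·889 = 0.4526 → θ = 26.91°; offset = 24.1·tan 26.91° = 12.232 m.
Layer 3: sin θ = p·1712 = 0.8716 → θ = 60.64°; offset = 3.3·tan 60.64° = 5.867 m.
Summing the layer offsets gives 21.655 m.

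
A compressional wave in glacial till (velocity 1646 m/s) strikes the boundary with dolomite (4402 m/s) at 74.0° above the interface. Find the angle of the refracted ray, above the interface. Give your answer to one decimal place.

42.5°

Angle from the normal: 90° − 74.0° = 16.0°.
sin θ₁/V₁ = sin θ₂/V₂ ⇒ sin θ₂ = 4402·sin 16.0°/1646 = 4402·0.2756/1646 = 0.7372.
θ₂ = sin⁻¹(0.7372) = 47.49° (from vertical).
From the interface: 90° − 47.49° = 42.51°.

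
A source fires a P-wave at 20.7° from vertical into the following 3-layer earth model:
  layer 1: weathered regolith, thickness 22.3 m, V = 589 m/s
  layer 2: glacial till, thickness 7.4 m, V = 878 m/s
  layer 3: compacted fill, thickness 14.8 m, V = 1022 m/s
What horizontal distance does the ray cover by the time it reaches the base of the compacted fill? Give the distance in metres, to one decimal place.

24.5 m

p = sin θ₁/V₁ = sin 20.7°/589 = 6.0013e-04 s/m is conserved through the stack.
Layer 1: θ = 20.70°; offset = 22.3·tan 20.70° = 8.426 m.
Layer 2: sin θ = p·878 = 0.5269 → θ = 31.80°; offset = 7.4·tan 31.80° = 4.588 m.
Layer 3: sin θ = p·1022 = 0.6133 → θ = 37.83°; offset = 14.8·tan 37.83° = 11.493 m.
Summing the layer offsets gives 24.507 m.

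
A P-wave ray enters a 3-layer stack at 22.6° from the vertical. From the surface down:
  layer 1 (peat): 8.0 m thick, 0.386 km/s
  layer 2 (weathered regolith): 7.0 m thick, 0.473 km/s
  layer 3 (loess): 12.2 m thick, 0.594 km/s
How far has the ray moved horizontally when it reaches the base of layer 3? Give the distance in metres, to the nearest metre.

16 m

Apply Snell's law at each interface; in layer i the horizontal offset is hᵢ·tan θᵢ.
Layer 1: θ = 22.60°; offset = 8.0·tan 22.60° = 3.330 m.
Layer 2: sin θ = 0.473·sin 22.6°/0.386 = 0.4709, θ = 28.09°; offset = 7.0·tan 28.09° = 3.737 m.
Layer 3: sin θ = 0.594·sin 22.6°/0.386 = 0.5914, θ = 36.25°; offset = 12.2·tan 36.25° = 8.947 m.
Summing the layer offsets gives 16.014 m.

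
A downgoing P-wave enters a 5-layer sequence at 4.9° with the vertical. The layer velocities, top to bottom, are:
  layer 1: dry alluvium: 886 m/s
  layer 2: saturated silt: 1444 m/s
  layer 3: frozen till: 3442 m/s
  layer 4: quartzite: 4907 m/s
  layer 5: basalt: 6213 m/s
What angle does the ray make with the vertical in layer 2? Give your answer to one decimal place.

8.0°

Ray parameter p = sin 4.9° / 886 = 9.6407e-05 s/m.
sin θ_2 = p·V_2 = 9.6407e-05 × 1444 = 0.1392.
θ_2 = arcsin 0.1392 = 8.00°.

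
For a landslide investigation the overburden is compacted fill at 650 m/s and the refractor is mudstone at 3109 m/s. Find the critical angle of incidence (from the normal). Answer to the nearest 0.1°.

Critical incidence: sin θ_c = V₁/V₂ = 650/3109 = 0.2091.
θ_c = arcsin 0.2091 = 12.07°.

12.1°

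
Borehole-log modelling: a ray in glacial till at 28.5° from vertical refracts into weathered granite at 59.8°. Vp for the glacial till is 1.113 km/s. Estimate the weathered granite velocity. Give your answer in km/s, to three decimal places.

Snell's law: sin 28.5°/V₁ = sin 59.8°/V₂.
V₂ = V₁·sin 59.8°/sin 28.5° = 1.113 × 1.8113 = 2.016 km/s.

2.016 km/s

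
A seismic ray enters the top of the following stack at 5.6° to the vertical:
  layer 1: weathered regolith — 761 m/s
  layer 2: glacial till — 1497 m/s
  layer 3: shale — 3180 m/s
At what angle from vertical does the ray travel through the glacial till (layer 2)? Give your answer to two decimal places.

11.07°

Ray parameter p = sin 5.6° / 761 = 1.2823e-04 s/m.
sin θ_2 = p·V_2 = 1.2823e-04 × 1497 = 0.1920.
θ_2 = arcsin 0.1920 = 11.07°.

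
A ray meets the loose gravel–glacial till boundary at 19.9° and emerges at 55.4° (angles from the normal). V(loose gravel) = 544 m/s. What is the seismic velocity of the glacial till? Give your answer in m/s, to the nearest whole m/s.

sin 19.9° = 0.3404; sin 55.4° = 0.8231.
V₂ = V₁·(sin θ₂/sin θ₁) = 544·(0.8231/0.3404) = 1315.55 m/s.

1316 m/s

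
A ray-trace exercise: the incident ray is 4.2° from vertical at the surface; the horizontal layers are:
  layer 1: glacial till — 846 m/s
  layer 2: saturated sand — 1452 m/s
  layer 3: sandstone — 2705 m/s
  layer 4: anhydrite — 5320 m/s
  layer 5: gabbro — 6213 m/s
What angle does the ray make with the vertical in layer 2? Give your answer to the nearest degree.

7°

Ray parameter p = sin 4.2° / 846 = 8.6570e-05 s/m.
sin θ_2 = p·V_2 = 8.6570e-05 × 1452 = 0.1257.
θ_2 = arcsin 0.1257 = 7.22°.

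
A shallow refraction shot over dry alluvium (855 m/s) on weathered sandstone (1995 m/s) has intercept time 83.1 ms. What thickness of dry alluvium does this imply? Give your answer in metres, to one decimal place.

h = tᵢ·V₁·V₂ / (2·√(V₂²−V₁²)).
√(V₂²−V₁²) = √(1995² − 855²) = 1802.5 m/s.
h = 0.0831 s × 855 × 1995 / (2 × 1802.5) = 39.32 m.

39.3 m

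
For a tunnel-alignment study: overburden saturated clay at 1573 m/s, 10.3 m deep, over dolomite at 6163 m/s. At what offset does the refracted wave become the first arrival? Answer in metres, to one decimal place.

26.7 m

x_cross = 2h·√((V₂+V₁)/(V₂−V₁)).
(V₂+V₁)/(V₂−V₁) = (6163+1573)/(6163−1573) = 1.6854; √ = 1.2982.
x_cross = 2·10.3·1.2982 = 26.74 m.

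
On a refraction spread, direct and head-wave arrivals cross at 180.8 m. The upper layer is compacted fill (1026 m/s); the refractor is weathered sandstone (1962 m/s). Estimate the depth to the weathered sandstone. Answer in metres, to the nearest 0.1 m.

50.6 m

h = (x_cross/2)·√((V₂−V₁)/(V₂+V₁)).
(V₂−V₁)/(V₂+V₁) = (1962−1026)/(1962+1026) = 0.3133; √ = 0.5597.
h = (180.8/2)·0.5597 = 50.60 m.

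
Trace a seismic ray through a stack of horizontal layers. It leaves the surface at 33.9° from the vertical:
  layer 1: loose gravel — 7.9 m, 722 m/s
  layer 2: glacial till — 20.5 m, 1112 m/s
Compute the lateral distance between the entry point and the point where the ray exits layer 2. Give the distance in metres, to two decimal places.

Apply Snell's law at each interface; in layer i the horizontal offset is hᵢ·tan θᵢ.
Layer 1: θ = 33.90°; offset = 7.9·tan 33.90° = 5.3086 m.
Layer 2: sin θ = 1112·sin 33.9°/722 = 0.8590, θ = 59.21°; offset = 20.5·tan 59.21° = 34.3983 m.
Total horizontal offset = 39.7069 m.

39.71 m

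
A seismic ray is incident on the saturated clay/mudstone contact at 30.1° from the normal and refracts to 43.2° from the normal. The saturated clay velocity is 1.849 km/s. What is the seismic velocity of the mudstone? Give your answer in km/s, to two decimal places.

2.52 km/s

Snell's law: sin 30.1°/V₁ = sin 43.2°/V₂.
V₂ = V₁·sin 43.2°/sin 30.1° = 1.849 × 1.3650 = 2.52 km/s.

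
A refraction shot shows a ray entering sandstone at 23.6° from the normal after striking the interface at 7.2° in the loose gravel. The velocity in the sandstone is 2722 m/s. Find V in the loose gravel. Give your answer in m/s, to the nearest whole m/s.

Snell's law: sin 7.2°/V₁ = sin 23.6°/V₂.
V₁ = V₂·sin 7.2°/sin 23.6° = 2722 × 0.3131 = 852.15 m/s.

852 m/s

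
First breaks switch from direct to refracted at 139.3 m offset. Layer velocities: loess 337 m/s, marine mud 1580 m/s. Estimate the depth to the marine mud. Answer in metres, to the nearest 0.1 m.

x_cross = 2h·√((V₂+V₁)/(V₂−V₁)) → h = x_cross / (2·√((V₂+V₁)/(V₂−V₁))).
√((V₂+V₁)/(V₂−V₁)) = √((1580+337)/(1580−337)) = 1.2419.
h = 139.3 / (2·1.2419) = 56.08 m.

56.1 m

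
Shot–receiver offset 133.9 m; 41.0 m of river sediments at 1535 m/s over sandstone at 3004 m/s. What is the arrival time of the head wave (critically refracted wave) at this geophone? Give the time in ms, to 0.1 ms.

90.5 ms

θ_c = arcsin(V₁/V₂) = arcsin(1535/3004) = 30.73°, cos θ_c = 0.8596.
Intercept time tᵢ = 2h cos θ_c / V₁ = 2·41.0·0.8596/1535 = 0.04592 s.
t = x/V₂ + tᵢ = 133.9/3004 + 0.04592 = 0.09049 s.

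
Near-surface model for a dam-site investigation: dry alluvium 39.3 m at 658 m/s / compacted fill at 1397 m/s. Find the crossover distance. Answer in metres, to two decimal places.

x_cross = 2h·√((V₂+V₁)/(V₂−V₁)).
(V₂+V₁)/(V₂−V₁) = (1397+658)/(1397−658) = 2.7808; √ = 1.6676.
x_cross = 2·39.3·1.6676 = 131.07 m.

131.07 m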